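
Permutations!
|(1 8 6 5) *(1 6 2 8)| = 2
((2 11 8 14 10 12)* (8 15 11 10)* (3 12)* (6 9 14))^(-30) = ((2 10 3 12)(6 9 14 8)(11 15))^(-30) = (15)(2 3)(6 14)(8 9)(10 12)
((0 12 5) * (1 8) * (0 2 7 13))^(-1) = (0 13 7 2 5 12)(1 8)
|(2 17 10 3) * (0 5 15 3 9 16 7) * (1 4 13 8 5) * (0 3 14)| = 56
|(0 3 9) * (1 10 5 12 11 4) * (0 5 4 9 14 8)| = 12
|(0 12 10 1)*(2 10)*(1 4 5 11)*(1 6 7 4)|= |(0 12 2 10 1)(4 5 11 6 7)|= 5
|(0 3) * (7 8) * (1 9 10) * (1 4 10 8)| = |(0 3)(1 9 8 7)(4 10)| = 4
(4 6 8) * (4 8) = (8)(4 6) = [0, 1, 2, 3, 6, 5, 4, 7, 8]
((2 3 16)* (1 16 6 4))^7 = ((1 16 2 3 6 4))^7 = (1 16 2 3 6 4)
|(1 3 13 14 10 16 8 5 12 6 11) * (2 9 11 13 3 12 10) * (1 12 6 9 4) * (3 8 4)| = 33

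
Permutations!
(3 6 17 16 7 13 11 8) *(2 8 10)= (2 8 3 6 17 16 7 13 11 10)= [0, 1, 8, 6, 4, 5, 17, 13, 3, 9, 2, 10, 12, 11, 14, 15, 7, 16]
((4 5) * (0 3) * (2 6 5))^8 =((0 3)(2 6 5 4))^8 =(6)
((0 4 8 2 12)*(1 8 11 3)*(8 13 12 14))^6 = (14)(0 12 13 1 3 11 4)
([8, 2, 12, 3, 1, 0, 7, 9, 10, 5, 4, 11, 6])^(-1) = [5, 4, 1, 3, 10, 9, 12, 6, 0, 7, 8, 11, 2]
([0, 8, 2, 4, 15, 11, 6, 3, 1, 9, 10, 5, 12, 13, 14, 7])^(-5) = (1 8)(3 7 15 4)(5 11)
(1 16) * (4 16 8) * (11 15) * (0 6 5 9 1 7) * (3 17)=(0 6 5 9 1 8 4 16 7)(3 17)(11 15)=[6, 8, 2, 17, 16, 9, 5, 0, 4, 1, 10, 15, 12, 13, 14, 11, 7, 3]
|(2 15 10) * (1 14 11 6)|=|(1 14 11 6)(2 15 10)|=12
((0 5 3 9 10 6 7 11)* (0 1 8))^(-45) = (0 6)(1 9)(3 11)(5 7)(8 10)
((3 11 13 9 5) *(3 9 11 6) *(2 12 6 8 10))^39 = ((2 12 6 3 8 10)(5 9)(11 13))^39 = (2 3)(5 9)(6 10)(8 12)(11 13)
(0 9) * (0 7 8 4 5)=(0 9 7 8 4 5)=[9, 1, 2, 3, 5, 0, 6, 8, 4, 7]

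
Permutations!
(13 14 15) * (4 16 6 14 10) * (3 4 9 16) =(3 4)(6 14 15 13 10 9 16) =[0, 1, 2, 4, 3, 5, 14, 7, 8, 16, 9, 11, 12, 10, 15, 13, 6]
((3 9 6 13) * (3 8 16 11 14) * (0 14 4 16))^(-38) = (0 6 14 13 3 8 9)(4 16 11)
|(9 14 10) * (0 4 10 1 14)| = |(0 4 10 9)(1 14)| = 4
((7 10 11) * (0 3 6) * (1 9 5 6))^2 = (0 1 5)(3 9 6)(7 11 10)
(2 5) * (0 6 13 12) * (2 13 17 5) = (0 6 17 5 13 12) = [6, 1, 2, 3, 4, 13, 17, 7, 8, 9, 10, 11, 0, 12, 14, 15, 16, 5]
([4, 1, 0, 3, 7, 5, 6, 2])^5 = [4, 1, 0, 3, 7, 5, 6, 2]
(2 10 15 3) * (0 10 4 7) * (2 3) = (0 10 15 2 4 7) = [10, 1, 4, 3, 7, 5, 6, 0, 8, 9, 15, 11, 12, 13, 14, 2]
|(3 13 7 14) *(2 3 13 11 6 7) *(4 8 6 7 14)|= 9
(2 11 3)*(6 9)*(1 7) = (1 7)(2 11 3)(6 9) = [0, 7, 11, 2, 4, 5, 9, 1, 8, 6, 10, 3]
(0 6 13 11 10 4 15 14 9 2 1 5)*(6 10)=(0 10 4 15 14 9 2 1 5)(6 13 11)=[10, 5, 1, 3, 15, 0, 13, 7, 8, 2, 4, 6, 12, 11, 9, 14]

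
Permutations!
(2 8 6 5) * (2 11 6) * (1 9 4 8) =[0, 9, 1, 3, 8, 11, 5, 7, 2, 4, 10, 6] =(1 9 4 8 2)(5 11 6)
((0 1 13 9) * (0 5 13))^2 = (5 9 13)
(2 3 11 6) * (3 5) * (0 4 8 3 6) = (0 4 8 3 11)(2 5 6) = [4, 1, 5, 11, 8, 6, 2, 7, 3, 9, 10, 0]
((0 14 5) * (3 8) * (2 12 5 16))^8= (0 16 12)(2 5 14)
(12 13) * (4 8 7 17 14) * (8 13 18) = (4 13 12 18 8 7 17 14) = [0, 1, 2, 3, 13, 5, 6, 17, 7, 9, 10, 11, 18, 12, 4, 15, 16, 14, 8]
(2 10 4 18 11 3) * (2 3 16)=(2 10 4 18 11 16)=[0, 1, 10, 3, 18, 5, 6, 7, 8, 9, 4, 16, 12, 13, 14, 15, 2, 17, 11]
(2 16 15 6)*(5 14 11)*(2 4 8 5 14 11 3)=(2 16 15 6 4 8 5 11 14 3)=[0, 1, 16, 2, 8, 11, 4, 7, 5, 9, 10, 14, 12, 13, 3, 6, 15]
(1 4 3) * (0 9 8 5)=(0 9 8 5)(1 4 3)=[9, 4, 2, 1, 3, 0, 6, 7, 5, 8]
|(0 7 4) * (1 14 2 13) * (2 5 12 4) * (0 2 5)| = |(0 7 5 12 4 2 13 1 14)| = 9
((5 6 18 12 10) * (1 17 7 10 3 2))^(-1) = ((1 17 7 10 5 6 18 12 3 2))^(-1) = (1 2 3 12 18 6 5 10 7 17)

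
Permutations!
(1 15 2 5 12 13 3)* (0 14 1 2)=[14, 15, 5, 2, 4, 12, 6, 7, 8, 9, 10, 11, 13, 3, 1, 0]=(0 14 1 15)(2 5 12 13 3)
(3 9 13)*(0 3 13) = (13)(0 3 9) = [3, 1, 2, 9, 4, 5, 6, 7, 8, 0, 10, 11, 12, 13]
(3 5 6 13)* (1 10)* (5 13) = (1 10)(3 13)(5 6) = [0, 10, 2, 13, 4, 6, 5, 7, 8, 9, 1, 11, 12, 3]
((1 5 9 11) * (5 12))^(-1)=(1 11 9 5 12)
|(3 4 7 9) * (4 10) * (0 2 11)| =15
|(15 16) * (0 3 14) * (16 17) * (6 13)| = 6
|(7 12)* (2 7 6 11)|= 5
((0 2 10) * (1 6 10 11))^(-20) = (0 6 11)(1 2 10)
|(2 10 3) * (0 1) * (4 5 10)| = 10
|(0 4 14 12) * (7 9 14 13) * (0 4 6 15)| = 6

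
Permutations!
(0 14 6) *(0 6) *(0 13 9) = (0 14 13 9) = [14, 1, 2, 3, 4, 5, 6, 7, 8, 0, 10, 11, 12, 9, 13]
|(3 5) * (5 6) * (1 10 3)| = |(1 10 3 6 5)| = 5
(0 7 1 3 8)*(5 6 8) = (0 7 1 3 5 6 8) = [7, 3, 2, 5, 4, 6, 8, 1, 0]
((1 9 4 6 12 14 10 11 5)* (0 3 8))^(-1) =(0 8 3)(1 5 11 10 14 12 6 4 9)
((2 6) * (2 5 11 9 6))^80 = (11)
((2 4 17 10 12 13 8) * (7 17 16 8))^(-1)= ((2 4 16 8)(7 17 10 12 13))^(-1)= (2 8 16 4)(7 13 12 10 17)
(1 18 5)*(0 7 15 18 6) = (0 7 15 18 5 1 6) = [7, 6, 2, 3, 4, 1, 0, 15, 8, 9, 10, 11, 12, 13, 14, 18, 16, 17, 5]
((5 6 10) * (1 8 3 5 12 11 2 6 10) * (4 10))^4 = ((1 8 3 5 4 10 12 11 2 6))^4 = (1 4 2 3 12)(5 11 8 10 6)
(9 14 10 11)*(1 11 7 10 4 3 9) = [0, 11, 2, 9, 3, 5, 6, 10, 8, 14, 7, 1, 12, 13, 4] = (1 11)(3 9 14 4)(7 10)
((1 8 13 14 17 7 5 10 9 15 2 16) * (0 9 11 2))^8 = (0 15 9)(1 11 7 13 16 10 17 8 2 5 14)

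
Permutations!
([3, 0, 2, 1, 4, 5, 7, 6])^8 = (7)(0 1 3)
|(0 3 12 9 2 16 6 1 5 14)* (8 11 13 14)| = 13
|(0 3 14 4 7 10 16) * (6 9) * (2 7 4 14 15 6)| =9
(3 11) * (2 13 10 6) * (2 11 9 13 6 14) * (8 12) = (2 6 11 3 9 13 10 14)(8 12) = [0, 1, 6, 9, 4, 5, 11, 7, 12, 13, 14, 3, 8, 10, 2]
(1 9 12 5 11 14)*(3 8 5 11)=(1 9 12 11 14)(3 8 5)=[0, 9, 2, 8, 4, 3, 6, 7, 5, 12, 10, 14, 11, 13, 1]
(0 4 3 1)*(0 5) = (0 4 3 1 5) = [4, 5, 2, 1, 3, 0]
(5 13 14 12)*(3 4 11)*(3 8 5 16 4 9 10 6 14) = (3 9 10 6 14 12 16 4 11 8 5 13) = [0, 1, 2, 9, 11, 13, 14, 7, 5, 10, 6, 8, 16, 3, 12, 15, 4]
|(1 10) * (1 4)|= 3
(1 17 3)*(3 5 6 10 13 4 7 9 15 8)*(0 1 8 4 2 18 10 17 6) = (0 1 6 17 5)(2 18 10 13)(3 8)(4 7 9 15) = [1, 6, 18, 8, 7, 0, 17, 9, 3, 15, 13, 11, 12, 2, 14, 4, 16, 5, 10]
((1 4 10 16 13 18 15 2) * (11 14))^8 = (18) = ((1 4 10 16 13 18 15 2)(11 14))^8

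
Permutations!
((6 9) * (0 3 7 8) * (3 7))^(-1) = ((0 7 8)(6 9))^(-1) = (0 8 7)(6 9)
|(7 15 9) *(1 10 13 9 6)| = 7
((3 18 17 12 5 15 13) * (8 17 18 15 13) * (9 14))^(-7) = (18)(9 14)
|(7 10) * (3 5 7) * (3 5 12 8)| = 3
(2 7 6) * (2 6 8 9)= [0, 1, 7, 3, 4, 5, 6, 8, 9, 2]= (2 7 8 9)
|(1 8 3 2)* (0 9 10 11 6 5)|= 12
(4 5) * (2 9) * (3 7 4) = (2 9)(3 7 4 5) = [0, 1, 9, 7, 5, 3, 6, 4, 8, 2]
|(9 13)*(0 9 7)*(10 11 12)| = 12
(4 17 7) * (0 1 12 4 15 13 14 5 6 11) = (0 1 12 4 17 7 15 13 14 5 6 11) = [1, 12, 2, 3, 17, 6, 11, 15, 8, 9, 10, 0, 4, 14, 5, 13, 16, 7]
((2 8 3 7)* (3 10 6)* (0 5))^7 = ((0 5)(2 8 10 6 3 7))^7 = (0 5)(2 8 10 6 3 7)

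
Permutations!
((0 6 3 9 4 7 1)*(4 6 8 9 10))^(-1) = ((0 8 9 6 3 10 4 7 1))^(-1) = (0 1 7 4 10 3 6 9 8)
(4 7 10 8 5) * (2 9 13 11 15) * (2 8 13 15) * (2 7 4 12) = [0, 1, 9, 3, 4, 12, 6, 10, 5, 15, 13, 7, 2, 11, 14, 8] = (2 9 15 8 5 12)(7 10 13 11)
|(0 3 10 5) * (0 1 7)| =6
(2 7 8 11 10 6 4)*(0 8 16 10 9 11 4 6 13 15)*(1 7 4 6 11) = (0 8 6 11 9 1 7 16 10 13 15)(2 4) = [8, 7, 4, 3, 2, 5, 11, 16, 6, 1, 13, 9, 12, 15, 14, 0, 10]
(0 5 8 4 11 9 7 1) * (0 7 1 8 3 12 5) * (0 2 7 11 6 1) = (0 2 7 8 4 6 1 11 9)(3 12 5) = [2, 11, 7, 12, 6, 3, 1, 8, 4, 0, 10, 9, 5]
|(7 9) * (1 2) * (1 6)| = |(1 2 6)(7 9)| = 6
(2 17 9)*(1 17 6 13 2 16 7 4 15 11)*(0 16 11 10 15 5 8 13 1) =(0 16 7 4 5 8 13 2 6 1 17 9 11)(10 15) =[16, 17, 6, 3, 5, 8, 1, 4, 13, 11, 15, 0, 12, 2, 14, 10, 7, 9]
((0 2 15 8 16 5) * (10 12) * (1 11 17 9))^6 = ((0 2 15 8 16 5)(1 11 17 9)(10 12))^6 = (1 17)(9 11)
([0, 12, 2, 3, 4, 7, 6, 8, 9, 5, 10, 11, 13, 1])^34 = [0, 12, 2, 3, 4, 8, 6, 9, 5, 7, 10, 11, 13, 1]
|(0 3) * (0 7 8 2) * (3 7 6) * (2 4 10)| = |(0 7 8 4 10 2)(3 6)| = 6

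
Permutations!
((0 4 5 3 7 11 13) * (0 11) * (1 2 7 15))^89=(0 4 5 3 15 1 2 7)(11 13)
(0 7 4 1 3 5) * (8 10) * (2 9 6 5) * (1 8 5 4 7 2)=(0 2 9 6 4 8 10 5)(1 3)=[2, 3, 9, 1, 8, 0, 4, 7, 10, 6, 5]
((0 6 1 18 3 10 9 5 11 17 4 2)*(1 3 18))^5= ((18)(0 6 3 10 9 5 11 17 4 2))^5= (18)(0 5)(2 9)(3 17)(4 10)(6 11)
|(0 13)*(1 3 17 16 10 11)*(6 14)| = |(0 13)(1 3 17 16 10 11)(6 14)| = 6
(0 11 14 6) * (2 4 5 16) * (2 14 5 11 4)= (0 4 11 5 16 14 6)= [4, 1, 2, 3, 11, 16, 0, 7, 8, 9, 10, 5, 12, 13, 6, 15, 14]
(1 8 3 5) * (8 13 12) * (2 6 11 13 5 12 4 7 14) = (1 5)(2 6 11 13 4 7 14)(3 12 8) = [0, 5, 6, 12, 7, 1, 11, 14, 3, 9, 10, 13, 8, 4, 2]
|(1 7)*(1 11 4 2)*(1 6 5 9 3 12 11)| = |(1 7)(2 6 5 9 3 12 11 4)| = 8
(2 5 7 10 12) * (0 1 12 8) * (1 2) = (0 2 5 7 10 8)(1 12) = [2, 12, 5, 3, 4, 7, 6, 10, 0, 9, 8, 11, 1]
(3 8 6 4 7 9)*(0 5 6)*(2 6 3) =(0 5 3 8)(2 6 4 7 9) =[5, 1, 6, 8, 7, 3, 4, 9, 0, 2]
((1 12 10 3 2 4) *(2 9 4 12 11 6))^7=(1 9 10 2 11 4 3 12 6)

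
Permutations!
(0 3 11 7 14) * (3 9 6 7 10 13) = (0 9 6 7 14)(3 11 10 13) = [9, 1, 2, 11, 4, 5, 7, 14, 8, 6, 13, 10, 12, 3, 0]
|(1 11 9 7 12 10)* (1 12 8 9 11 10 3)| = 12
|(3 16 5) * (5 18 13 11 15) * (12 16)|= |(3 12 16 18 13 11 15 5)|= 8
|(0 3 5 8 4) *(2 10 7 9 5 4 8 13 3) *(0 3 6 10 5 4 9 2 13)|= |(0 13 6 10 7 2 5)(3 9 4)|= 21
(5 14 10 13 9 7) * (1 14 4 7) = [0, 14, 2, 3, 7, 4, 6, 5, 8, 1, 13, 11, 12, 9, 10] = (1 14 10 13 9)(4 7 5)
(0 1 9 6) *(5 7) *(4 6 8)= (0 1 9 8 4 6)(5 7)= [1, 9, 2, 3, 6, 7, 0, 5, 4, 8]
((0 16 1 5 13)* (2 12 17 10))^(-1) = ((0 16 1 5 13)(2 12 17 10))^(-1) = (0 13 5 1 16)(2 10 17 12)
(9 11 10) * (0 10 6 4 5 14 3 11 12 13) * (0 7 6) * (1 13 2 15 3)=(0 10 9 12 2 15 3 11)(1 13 7 6 4 5 14)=[10, 13, 15, 11, 5, 14, 4, 6, 8, 12, 9, 0, 2, 7, 1, 3]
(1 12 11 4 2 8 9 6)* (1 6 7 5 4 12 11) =[0, 11, 8, 3, 2, 4, 6, 5, 9, 7, 10, 12, 1] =(1 11 12)(2 8 9 7 5 4)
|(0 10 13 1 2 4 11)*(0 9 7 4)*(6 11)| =|(0 10 13 1 2)(4 6 11 9 7)| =5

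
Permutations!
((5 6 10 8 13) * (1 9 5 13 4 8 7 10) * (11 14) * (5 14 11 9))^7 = (1 5 6)(4 8)(7 10)(9 14)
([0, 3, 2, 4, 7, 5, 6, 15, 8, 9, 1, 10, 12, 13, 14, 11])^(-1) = (1 10 11 15 7 4 3)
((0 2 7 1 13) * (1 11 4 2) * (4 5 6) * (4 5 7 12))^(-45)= (13)(5 6)(7 11)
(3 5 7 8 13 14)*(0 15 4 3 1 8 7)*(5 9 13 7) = (0 15 4 3 9 13 14 1 8 7 5) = [15, 8, 2, 9, 3, 0, 6, 5, 7, 13, 10, 11, 12, 14, 1, 4]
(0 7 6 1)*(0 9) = (0 7 6 1 9) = [7, 9, 2, 3, 4, 5, 1, 6, 8, 0]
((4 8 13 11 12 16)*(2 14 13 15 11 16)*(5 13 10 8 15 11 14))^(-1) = (2 12 11 8 10 14 15 4 16 13 5)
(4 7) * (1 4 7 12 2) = (1 4 12 2) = [0, 4, 1, 3, 12, 5, 6, 7, 8, 9, 10, 11, 2]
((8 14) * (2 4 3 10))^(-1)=((2 4 3 10)(8 14))^(-1)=(2 10 3 4)(8 14)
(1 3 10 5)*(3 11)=(1 11 3 10 5)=[0, 11, 2, 10, 4, 1, 6, 7, 8, 9, 5, 3]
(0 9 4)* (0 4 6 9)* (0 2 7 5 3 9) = [2, 1, 7, 9, 4, 3, 0, 5, 8, 6] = (0 2 7 5 3 9 6)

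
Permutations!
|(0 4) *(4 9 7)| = 4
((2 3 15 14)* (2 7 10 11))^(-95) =(2 14 11 15 10 3 7)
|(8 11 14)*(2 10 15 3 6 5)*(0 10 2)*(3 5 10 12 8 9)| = |(0 12 8 11 14 9 3 6 10 15 5)| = 11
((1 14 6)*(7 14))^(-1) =(1 6 14 7)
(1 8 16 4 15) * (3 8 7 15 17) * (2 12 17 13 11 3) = [0, 7, 12, 8, 13, 5, 6, 15, 16, 9, 10, 3, 17, 11, 14, 1, 4, 2] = (1 7 15)(2 12 17)(3 8 16 4 13 11)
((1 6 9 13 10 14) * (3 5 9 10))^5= (1 6 10 14)(3 5 9 13)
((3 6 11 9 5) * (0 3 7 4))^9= (0 3 6 11 9 5 7 4)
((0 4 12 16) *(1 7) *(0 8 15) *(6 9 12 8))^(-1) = (0 15 8 4)(1 7)(6 16 12 9)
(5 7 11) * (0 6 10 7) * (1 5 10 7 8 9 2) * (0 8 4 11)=(0 6 7)(1 5 8 9 2)(4 11 10)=[6, 5, 1, 3, 11, 8, 7, 0, 9, 2, 4, 10]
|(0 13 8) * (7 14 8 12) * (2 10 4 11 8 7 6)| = 18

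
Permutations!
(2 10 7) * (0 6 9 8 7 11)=(0 6 9 8 7 2 10 11)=[6, 1, 10, 3, 4, 5, 9, 2, 7, 8, 11, 0]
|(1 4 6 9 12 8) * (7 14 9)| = 8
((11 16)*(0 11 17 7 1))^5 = (0 1 7 17 16 11)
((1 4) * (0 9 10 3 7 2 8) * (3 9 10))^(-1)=(0 8 2 7 3 9 10)(1 4)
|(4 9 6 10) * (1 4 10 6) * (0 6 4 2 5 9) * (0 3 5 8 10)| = 10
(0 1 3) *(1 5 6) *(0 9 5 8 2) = [8, 3, 0, 9, 4, 6, 1, 7, 2, 5] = (0 8 2)(1 3 9 5 6)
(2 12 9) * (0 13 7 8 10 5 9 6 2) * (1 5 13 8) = (0 8 10 13 7 1 5 9)(2 12 6) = [8, 5, 12, 3, 4, 9, 2, 1, 10, 0, 13, 11, 6, 7]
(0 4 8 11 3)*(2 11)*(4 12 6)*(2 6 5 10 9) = (0 12 5 10 9 2 11 3)(4 8 6) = [12, 1, 11, 0, 8, 10, 4, 7, 6, 2, 9, 3, 5]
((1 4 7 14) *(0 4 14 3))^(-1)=(0 3 7 4)(1 14)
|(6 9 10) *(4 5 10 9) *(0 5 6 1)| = 4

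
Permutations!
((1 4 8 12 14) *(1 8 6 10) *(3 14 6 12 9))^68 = (14)(1 6 4 10 12)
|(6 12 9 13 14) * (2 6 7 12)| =|(2 6)(7 12 9 13 14)| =10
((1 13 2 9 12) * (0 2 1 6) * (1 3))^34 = ((0 2 9 12 6)(1 13 3))^34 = (0 6 12 9 2)(1 13 3)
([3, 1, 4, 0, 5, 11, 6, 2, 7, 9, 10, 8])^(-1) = (0 3)(2 7 8 11 5 4)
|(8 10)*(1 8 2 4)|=|(1 8 10 2 4)|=5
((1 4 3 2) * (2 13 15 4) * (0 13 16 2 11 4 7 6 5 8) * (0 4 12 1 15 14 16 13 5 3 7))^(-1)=((0 5 8 4 7 6 3 13 14 16 2 15)(1 11 12))^(-1)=(0 15 2 16 14 13 3 6 7 4 8 5)(1 12 11)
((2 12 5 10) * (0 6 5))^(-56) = (0 2 5)(6 12 10)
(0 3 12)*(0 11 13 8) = [3, 1, 2, 12, 4, 5, 6, 7, 0, 9, 10, 13, 11, 8] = (0 3 12 11 13 8)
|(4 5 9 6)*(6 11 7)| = 6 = |(4 5 9 11 7 6)|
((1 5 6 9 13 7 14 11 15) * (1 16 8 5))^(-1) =(5 8 16 15 11 14 7 13 9 6)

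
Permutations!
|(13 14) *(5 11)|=|(5 11)(13 14)|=2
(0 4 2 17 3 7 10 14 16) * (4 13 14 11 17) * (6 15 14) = (0 13 6 15 14 16)(2 4)(3 7 10 11 17) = [13, 1, 4, 7, 2, 5, 15, 10, 8, 9, 11, 17, 12, 6, 16, 14, 0, 3]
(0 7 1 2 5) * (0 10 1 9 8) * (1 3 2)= [7, 1, 5, 2, 4, 10, 6, 9, 0, 8, 3]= (0 7 9 8)(2 5 10 3)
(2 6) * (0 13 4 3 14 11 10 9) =(0 13 4 3 14 11 10 9)(2 6) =[13, 1, 6, 14, 3, 5, 2, 7, 8, 0, 9, 10, 12, 4, 11]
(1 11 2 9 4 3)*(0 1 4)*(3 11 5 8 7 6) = [1, 5, 9, 4, 11, 8, 3, 6, 7, 0, 10, 2] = (0 1 5 8 7 6 3 4 11 2 9)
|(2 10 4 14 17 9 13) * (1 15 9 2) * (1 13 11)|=|(1 15 9 11)(2 10 4 14 17)|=20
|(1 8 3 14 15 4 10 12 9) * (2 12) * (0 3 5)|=|(0 3 14 15 4 10 2 12 9 1 8 5)|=12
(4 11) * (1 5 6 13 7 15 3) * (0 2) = (0 2)(1 5 6 13 7 15 3)(4 11) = [2, 5, 0, 1, 11, 6, 13, 15, 8, 9, 10, 4, 12, 7, 14, 3]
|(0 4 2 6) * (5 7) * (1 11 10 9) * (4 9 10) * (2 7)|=9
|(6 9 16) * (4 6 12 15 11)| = |(4 6 9 16 12 15 11)| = 7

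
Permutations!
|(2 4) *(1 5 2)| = 4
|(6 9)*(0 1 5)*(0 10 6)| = |(0 1 5 10 6 9)| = 6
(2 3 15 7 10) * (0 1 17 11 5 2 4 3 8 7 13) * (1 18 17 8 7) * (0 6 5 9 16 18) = (1 8)(2 7 10 4 3 15 13 6 5)(9 16 18 17 11) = [0, 8, 7, 15, 3, 2, 5, 10, 1, 16, 4, 9, 12, 6, 14, 13, 18, 11, 17]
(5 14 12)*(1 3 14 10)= (1 3 14 12 5 10)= [0, 3, 2, 14, 4, 10, 6, 7, 8, 9, 1, 11, 5, 13, 12]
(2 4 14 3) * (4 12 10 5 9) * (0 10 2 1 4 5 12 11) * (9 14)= [10, 4, 11, 1, 9, 14, 6, 7, 8, 5, 12, 0, 2, 13, 3]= (0 10 12 2 11)(1 4 9 5 14 3)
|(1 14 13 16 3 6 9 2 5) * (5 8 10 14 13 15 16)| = 9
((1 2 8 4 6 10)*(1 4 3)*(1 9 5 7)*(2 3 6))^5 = ((1 3 9 5 7)(2 8 6 10 4))^5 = (10)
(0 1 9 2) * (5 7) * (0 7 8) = [1, 9, 7, 3, 4, 8, 6, 5, 0, 2] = (0 1 9 2 7 5 8)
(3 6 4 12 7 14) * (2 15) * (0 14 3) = [14, 1, 15, 6, 12, 5, 4, 3, 8, 9, 10, 11, 7, 13, 0, 2] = (0 14)(2 15)(3 6 4 12 7)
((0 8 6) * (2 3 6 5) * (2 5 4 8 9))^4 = (0 6 3 2 9)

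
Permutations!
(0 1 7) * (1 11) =(0 11 1 7) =[11, 7, 2, 3, 4, 5, 6, 0, 8, 9, 10, 1]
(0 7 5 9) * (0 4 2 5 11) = (0 7 11)(2 5 9 4) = [7, 1, 5, 3, 2, 9, 6, 11, 8, 4, 10, 0]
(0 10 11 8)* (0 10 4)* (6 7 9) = (0 4)(6 7 9)(8 10 11) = [4, 1, 2, 3, 0, 5, 7, 9, 10, 6, 11, 8]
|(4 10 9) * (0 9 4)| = |(0 9)(4 10)| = 2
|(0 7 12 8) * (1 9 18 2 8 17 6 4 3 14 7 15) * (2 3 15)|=|(0 2 8)(1 9 18 3 14 7 12 17 6 4 15)|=33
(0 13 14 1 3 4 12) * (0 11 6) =(0 13 14 1 3 4 12 11 6) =[13, 3, 2, 4, 12, 5, 0, 7, 8, 9, 10, 6, 11, 14, 1]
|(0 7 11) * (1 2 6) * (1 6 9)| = |(0 7 11)(1 2 9)| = 3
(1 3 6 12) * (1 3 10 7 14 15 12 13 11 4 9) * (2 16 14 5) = (1 10 7 5 2 16 14 15 12 3 6 13 11 4 9) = [0, 10, 16, 6, 9, 2, 13, 5, 8, 1, 7, 4, 3, 11, 15, 12, 14]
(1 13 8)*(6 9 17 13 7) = (1 7 6 9 17 13 8) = [0, 7, 2, 3, 4, 5, 9, 6, 1, 17, 10, 11, 12, 8, 14, 15, 16, 13]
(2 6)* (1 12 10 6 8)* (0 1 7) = (0 1 12 10 6 2 8 7) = [1, 12, 8, 3, 4, 5, 2, 0, 7, 9, 6, 11, 10]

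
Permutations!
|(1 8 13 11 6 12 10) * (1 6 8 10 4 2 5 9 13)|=11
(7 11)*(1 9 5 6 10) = (1 9 5 6 10)(7 11) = [0, 9, 2, 3, 4, 6, 10, 11, 8, 5, 1, 7]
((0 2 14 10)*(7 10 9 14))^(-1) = ((0 2 7 10)(9 14))^(-1) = (0 10 7 2)(9 14)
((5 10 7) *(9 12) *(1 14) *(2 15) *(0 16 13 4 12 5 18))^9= (0 18 7 10 5 9 12 4 13 16)(1 14)(2 15)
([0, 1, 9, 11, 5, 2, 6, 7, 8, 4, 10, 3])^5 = [0, 1, 9, 11, 5, 2, 6, 7, 8, 4, 10, 3]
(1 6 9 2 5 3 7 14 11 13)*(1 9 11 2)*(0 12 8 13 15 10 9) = (0 12 8 13)(1 6 11 15 10 9)(2 5 3 7 14) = [12, 6, 5, 7, 4, 3, 11, 14, 13, 1, 9, 15, 8, 0, 2, 10]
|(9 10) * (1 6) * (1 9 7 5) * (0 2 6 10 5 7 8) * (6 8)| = 15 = |(0 2 8)(1 10 6 9 5)|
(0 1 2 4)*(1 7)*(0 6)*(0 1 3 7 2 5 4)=(0 2)(1 5 4 6)(3 7)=[2, 5, 0, 7, 6, 4, 1, 3]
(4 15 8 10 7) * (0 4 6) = (0 4 15 8 10 7 6) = [4, 1, 2, 3, 15, 5, 0, 6, 10, 9, 7, 11, 12, 13, 14, 8]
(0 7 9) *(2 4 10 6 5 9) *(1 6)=(0 7 2 4 10 1 6 5 9)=[7, 6, 4, 3, 10, 9, 5, 2, 8, 0, 1]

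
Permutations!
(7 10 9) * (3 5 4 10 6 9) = [0, 1, 2, 5, 10, 4, 9, 6, 8, 7, 3] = (3 5 4 10)(6 9 7)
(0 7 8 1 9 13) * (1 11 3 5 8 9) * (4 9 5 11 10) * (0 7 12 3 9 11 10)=[12, 1, 2, 10, 11, 8, 6, 5, 0, 13, 4, 9, 3, 7]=(0 12 3 10 4 11 9 13 7 5 8)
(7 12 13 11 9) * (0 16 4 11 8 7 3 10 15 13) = (0 16 4 11 9 3 10 15 13 8 7 12) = [16, 1, 2, 10, 11, 5, 6, 12, 7, 3, 15, 9, 0, 8, 14, 13, 4]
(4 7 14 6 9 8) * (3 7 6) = (3 7 14)(4 6 9 8) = [0, 1, 2, 7, 6, 5, 9, 14, 4, 8, 10, 11, 12, 13, 3]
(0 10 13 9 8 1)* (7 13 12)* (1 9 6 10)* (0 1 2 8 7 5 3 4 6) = (0 2 8 9 7 13)(3 4 6 10 12 5) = [2, 1, 8, 4, 6, 3, 10, 13, 9, 7, 12, 11, 5, 0]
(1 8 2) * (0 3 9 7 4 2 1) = (0 3 9 7 4 2)(1 8) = [3, 8, 0, 9, 2, 5, 6, 4, 1, 7]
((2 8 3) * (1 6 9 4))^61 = (1 6 9 4)(2 8 3)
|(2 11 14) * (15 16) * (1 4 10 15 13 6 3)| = 24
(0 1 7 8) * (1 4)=(0 4 1 7 8)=[4, 7, 2, 3, 1, 5, 6, 8, 0]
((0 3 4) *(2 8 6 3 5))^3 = (0 8 4 2 3 5 6) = ((0 5 2 8 6 3 4))^3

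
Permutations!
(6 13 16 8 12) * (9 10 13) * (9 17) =(6 17 9 10 13 16 8 12) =[0, 1, 2, 3, 4, 5, 17, 7, 12, 10, 13, 11, 6, 16, 14, 15, 8, 9]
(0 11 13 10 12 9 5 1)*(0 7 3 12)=(0 11 13 10)(1 7 3 12 9 5)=[11, 7, 2, 12, 4, 1, 6, 3, 8, 5, 0, 13, 9, 10]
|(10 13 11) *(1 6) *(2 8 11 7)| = |(1 6)(2 8 11 10 13 7)| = 6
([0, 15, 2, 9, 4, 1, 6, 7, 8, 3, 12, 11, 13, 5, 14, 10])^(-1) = (1 5 13 12 10 15)(3 9)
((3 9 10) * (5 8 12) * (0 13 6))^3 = ((0 13 6)(3 9 10)(5 8 12))^3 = (13)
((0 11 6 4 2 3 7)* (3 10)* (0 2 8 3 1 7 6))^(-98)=(11)(1 2)(3 4)(6 8)(7 10)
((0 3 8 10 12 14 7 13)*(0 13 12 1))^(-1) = ((0 3 8 10 1)(7 12 14))^(-1) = (0 1 10 8 3)(7 14 12)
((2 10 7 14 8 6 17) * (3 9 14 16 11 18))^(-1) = (2 17 6 8 14 9 3 18 11 16 7 10)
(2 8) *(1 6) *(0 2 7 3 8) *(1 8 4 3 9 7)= (0 2)(1 6 8)(3 4)(7 9)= [2, 6, 0, 4, 3, 5, 8, 9, 1, 7]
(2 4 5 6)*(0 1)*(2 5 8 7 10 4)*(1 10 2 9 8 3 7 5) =(0 10 4 3 7 2 9 8 5 6 1) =[10, 0, 9, 7, 3, 6, 1, 2, 5, 8, 4]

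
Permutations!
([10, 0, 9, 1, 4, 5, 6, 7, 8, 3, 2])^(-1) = (0 1 3 9 2 10)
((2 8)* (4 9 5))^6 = (9)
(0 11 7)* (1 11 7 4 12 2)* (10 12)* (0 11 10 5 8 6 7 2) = (0 2 1 10 12)(4 5 8 6 7 11) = [2, 10, 1, 3, 5, 8, 7, 11, 6, 9, 12, 4, 0]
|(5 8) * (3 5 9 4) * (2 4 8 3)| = |(2 4)(3 5)(8 9)| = 2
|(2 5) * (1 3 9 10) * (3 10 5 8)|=10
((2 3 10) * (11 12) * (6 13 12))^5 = ((2 3 10)(6 13 12 11))^5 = (2 10 3)(6 13 12 11)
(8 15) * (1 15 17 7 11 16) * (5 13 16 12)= (1 15 8 17 7 11 12 5 13 16)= [0, 15, 2, 3, 4, 13, 6, 11, 17, 9, 10, 12, 5, 16, 14, 8, 1, 7]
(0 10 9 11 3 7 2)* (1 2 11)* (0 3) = (0 10 9 1 2 3 7 11) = [10, 2, 3, 7, 4, 5, 6, 11, 8, 1, 9, 0]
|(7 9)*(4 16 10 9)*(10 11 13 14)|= 8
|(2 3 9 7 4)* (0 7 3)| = |(0 7 4 2)(3 9)| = 4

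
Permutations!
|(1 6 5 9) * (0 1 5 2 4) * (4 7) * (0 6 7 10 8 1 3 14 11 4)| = |(0 3 14 11 4 6 2 10 8 1 7)(5 9)| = 22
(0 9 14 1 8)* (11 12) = [9, 8, 2, 3, 4, 5, 6, 7, 0, 14, 10, 12, 11, 13, 1] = (0 9 14 1 8)(11 12)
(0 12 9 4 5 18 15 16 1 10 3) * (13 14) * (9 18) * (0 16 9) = (0 12 18 15 9 4 5)(1 10 3 16)(13 14) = [12, 10, 2, 16, 5, 0, 6, 7, 8, 4, 3, 11, 18, 14, 13, 9, 1, 17, 15]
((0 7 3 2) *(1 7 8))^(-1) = ((0 8 1 7 3 2))^(-1) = (0 2 3 7 1 8)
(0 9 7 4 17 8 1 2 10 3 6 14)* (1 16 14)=(0 9 7 4 17 8 16 14)(1 2 10 3 6)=[9, 2, 10, 6, 17, 5, 1, 4, 16, 7, 3, 11, 12, 13, 0, 15, 14, 8]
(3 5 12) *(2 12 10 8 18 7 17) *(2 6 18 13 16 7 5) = (2 12 3)(5 10 8 13 16 7 17 6 18) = [0, 1, 12, 2, 4, 10, 18, 17, 13, 9, 8, 11, 3, 16, 14, 15, 7, 6, 5]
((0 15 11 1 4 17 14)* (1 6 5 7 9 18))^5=((0 15 11 6 5 7 9 18 1 4 17 14))^5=(0 7 17 6 1 15 9 14 5 4 11 18)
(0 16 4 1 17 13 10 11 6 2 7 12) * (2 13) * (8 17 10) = (0 16 4 1 10 11 6 13 8 17 2 7 12) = [16, 10, 7, 3, 1, 5, 13, 12, 17, 9, 11, 6, 0, 8, 14, 15, 4, 2]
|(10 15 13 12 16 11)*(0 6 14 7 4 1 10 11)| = 11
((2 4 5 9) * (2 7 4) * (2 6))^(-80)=((2 6)(4 5 9 7))^(-80)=(9)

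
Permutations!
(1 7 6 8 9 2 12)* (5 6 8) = (1 7 8 9 2 12)(5 6) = [0, 7, 12, 3, 4, 6, 5, 8, 9, 2, 10, 11, 1]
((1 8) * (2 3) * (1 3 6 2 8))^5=((2 6)(3 8))^5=(2 6)(3 8)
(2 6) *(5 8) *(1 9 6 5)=[0, 9, 5, 3, 4, 8, 2, 7, 1, 6]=(1 9 6 2 5 8)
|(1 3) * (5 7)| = |(1 3)(5 7)| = 2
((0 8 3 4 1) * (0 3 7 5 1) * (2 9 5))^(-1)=(0 4 3 1 5 9 2 7 8)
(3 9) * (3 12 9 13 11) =(3 13 11)(9 12) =[0, 1, 2, 13, 4, 5, 6, 7, 8, 12, 10, 3, 9, 11]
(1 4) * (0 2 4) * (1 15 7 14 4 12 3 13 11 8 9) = (0 2 12 3 13 11 8 9 1)(4 15 7 14) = [2, 0, 12, 13, 15, 5, 6, 14, 9, 1, 10, 8, 3, 11, 4, 7]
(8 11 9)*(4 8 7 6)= (4 8 11 9 7 6)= [0, 1, 2, 3, 8, 5, 4, 6, 11, 7, 10, 9]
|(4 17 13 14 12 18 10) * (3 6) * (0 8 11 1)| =28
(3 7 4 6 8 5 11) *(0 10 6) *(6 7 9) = (0 10 7 4)(3 9 6 8 5 11) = [10, 1, 2, 9, 0, 11, 8, 4, 5, 6, 7, 3]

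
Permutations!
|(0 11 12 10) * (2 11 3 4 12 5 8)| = 20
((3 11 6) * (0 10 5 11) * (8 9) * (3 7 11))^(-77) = (0 3 5 10)(6 7 11)(8 9)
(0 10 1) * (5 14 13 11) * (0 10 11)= (0 11 5 14 13)(1 10)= [11, 10, 2, 3, 4, 14, 6, 7, 8, 9, 1, 5, 12, 0, 13]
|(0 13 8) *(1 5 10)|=3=|(0 13 8)(1 5 10)|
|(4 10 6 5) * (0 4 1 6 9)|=12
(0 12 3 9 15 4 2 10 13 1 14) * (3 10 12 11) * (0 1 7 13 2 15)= (0 11 3 9)(1 14)(2 12 10)(4 15)(7 13)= [11, 14, 12, 9, 15, 5, 6, 13, 8, 0, 2, 3, 10, 7, 1, 4]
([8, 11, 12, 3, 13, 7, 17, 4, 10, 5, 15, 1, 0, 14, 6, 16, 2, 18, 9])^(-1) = [12, 11, 16, 3, 7, 9, 14, 5, 0, 18, 8, 1, 2, 4, 13, 10, 15, 6, 17]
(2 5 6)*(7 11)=(2 5 6)(7 11)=[0, 1, 5, 3, 4, 6, 2, 11, 8, 9, 10, 7]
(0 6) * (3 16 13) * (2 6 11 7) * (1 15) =[11, 15, 6, 16, 4, 5, 0, 2, 8, 9, 10, 7, 12, 3, 14, 1, 13] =(0 11 7 2 6)(1 15)(3 16 13)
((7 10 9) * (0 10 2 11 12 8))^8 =(12)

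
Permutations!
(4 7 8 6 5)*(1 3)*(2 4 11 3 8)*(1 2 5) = [0, 8, 4, 2, 7, 11, 1, 5, 6, 9, 10, 3] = (1 8 6)(2 4 7 5 11 3)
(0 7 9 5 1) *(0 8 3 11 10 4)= (0 7 9 5 1 8 3 11 10 4)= [7, 8, 2, 11, 0, 1, 6, 9, 3, 5, 4, 10]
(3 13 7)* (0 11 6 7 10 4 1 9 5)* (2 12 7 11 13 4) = (0 13 10 2 12 7 3 4 1 9 5)(6 11) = [13, 9, 12, 4, 1, 0, 11, 3, 8, 5, 2, 6, 7, 10]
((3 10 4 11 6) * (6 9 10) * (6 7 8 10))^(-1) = (3 6 9 11 4 10 8 7)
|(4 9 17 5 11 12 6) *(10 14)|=14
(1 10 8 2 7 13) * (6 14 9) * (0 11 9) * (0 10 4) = [11, 4, 7, 3, 0, 5, 14, 13, 2, 6, 8, 9, 12, 1, 10] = (0 11 9 6 14 10 8 2 7 13 1 4)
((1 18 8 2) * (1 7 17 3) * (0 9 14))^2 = (0 14 9)(1 8 7 3 18 2 17)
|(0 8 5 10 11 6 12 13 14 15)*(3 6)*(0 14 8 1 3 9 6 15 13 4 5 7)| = |(0 1 3 15 14 13 8 7)(4 5 10 11 9 6 12)| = 56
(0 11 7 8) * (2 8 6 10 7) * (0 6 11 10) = [10, 1, 8, 3, 4, 5, 0, 11, 6, 9, 7, 2] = (0 10 7 11 2 8 6)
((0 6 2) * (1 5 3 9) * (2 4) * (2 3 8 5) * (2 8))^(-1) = ((0 6 4 3 9 1 8 5 2))^(-1) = (0 2 5 8 1 9 3 4 6)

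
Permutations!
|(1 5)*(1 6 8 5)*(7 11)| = 6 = |(5 6 8)(7 11)|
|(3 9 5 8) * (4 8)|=5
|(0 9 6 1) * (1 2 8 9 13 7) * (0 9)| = 8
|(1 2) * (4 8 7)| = 6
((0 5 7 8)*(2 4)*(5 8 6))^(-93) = ((0 8)(2 4)(5 7 6))^(-93) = (0 8)(2 4)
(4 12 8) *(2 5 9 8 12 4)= (12)(2 5 9 8)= [0, 1, 5, 3, 4, 9, 6, 7, 2, 8, 10, 11, 12]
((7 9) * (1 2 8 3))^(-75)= (1 2 8 3)(7 9)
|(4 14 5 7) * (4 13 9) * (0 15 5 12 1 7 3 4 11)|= |(0 15 5 3 4 14 12 1 7 13 9 11)|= 12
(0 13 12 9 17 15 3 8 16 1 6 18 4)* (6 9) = (0 13 12 6 18 4)(1 9 17 15 3 8 16) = [13, 9, 2, 8, 0, 5, 18, 7, 16, 17, 10, 11, 6, 12, 14, 3, 1, 15, 4]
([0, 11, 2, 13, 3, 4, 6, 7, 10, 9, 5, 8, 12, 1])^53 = (1 4 8 13 5 11 3 10)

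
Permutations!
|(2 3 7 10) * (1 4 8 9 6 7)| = |(1 4 8 9 6 7 10 2 3)| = 9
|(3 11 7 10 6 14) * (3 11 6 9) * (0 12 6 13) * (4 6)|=11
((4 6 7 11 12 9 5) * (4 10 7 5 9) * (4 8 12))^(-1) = (4 11 7 10 5 6)(8 12) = ((4 6 5 10 7 11)(8 12))^(-1)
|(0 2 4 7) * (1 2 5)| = 6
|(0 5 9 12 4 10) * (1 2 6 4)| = 9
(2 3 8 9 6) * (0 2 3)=[2, 1, 0, 8, 4, 5, 3, 7, 9, 6]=(0 2)(3 8 9 6)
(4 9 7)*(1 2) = (1 2)(4 9 7) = [0, 2, 1, 3, 9, 5, 6, 4, 8, 7]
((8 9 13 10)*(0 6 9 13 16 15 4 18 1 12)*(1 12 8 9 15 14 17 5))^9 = ((0 6 15 4 18 12)(1 8 13 10 9 16 14 17 5))^9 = (0 4)(6 18)(12 15)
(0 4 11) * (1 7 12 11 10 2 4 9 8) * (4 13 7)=(0 9 8 1 4 10 2 13 7 12 11)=[9, 4, 13, 3, 10, 5, 6, 12, 1, 8, 2, 0, 11, 7]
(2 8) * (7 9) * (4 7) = (2 8)(4 7 9) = [0, 1, 8, 3, 7, 5, 6, 9, 2, 4]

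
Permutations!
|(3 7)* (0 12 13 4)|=|(0 12 13 4)(3 7)|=4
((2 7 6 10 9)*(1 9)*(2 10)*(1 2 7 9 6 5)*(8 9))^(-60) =(10)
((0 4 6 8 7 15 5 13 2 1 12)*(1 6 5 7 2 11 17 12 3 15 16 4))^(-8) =((0 1 3 15 7 16 4 5 13 11 17 12)(2 6 8))^(-8) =(0 7 13)(1 16 11)(2 6 8)(3 4 17)(5 12 15)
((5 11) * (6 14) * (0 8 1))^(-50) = ((0 8 1)(5 11)(6 14))^(-50) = (14)(0 8 1)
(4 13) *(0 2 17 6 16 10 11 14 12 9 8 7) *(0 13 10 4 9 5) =(0 2 17 6 16 4 10 11 14 12 5)(7 13 9 8) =[2, 1, 17, 3, 10, 0, 16, 13, 7, 8, 11, 14, 5, 9, 12, 15, 4, 6]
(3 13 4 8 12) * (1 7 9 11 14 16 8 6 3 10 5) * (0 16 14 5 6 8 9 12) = (0 16 9 11 5 1 7 12 10 6 3 13 4 8) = [16, 7, 2, 13, 8, 1, 3, 12, 0, 11, 6, 5, 10, 4, 14, 15, 9]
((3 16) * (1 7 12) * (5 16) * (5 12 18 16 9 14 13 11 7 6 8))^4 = ((1 6 8 5 9 14 13 11 7 18 16 3 12))^4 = (1 9 7 12 5 11 3 8 13 16 6 14 18)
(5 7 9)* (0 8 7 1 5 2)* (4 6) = (0 8 7 9 2)(1 5)(4 6) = [8, 5, 0, 3, 6, 1, 4, 9, 7, 2]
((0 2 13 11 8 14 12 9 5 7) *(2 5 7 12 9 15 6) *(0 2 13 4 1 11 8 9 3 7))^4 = ((0 5 12 15 6 13 8 14 3 7 2 4 1 11 9))^4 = (0 6 3 1 5 13 7 11 12 8 2 9 15 14 4)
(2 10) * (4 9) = (2 10)(4 9) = [0, 1, 10, 3, 9, 5, 6, 7, 8, 4, 2]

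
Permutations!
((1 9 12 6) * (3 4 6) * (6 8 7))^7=((1 9 12 3 4 8 7 6))^7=(1 6 7 8 4 3 12 9)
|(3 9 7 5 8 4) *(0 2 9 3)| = |(0 2 9 7 5 8 4)| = 7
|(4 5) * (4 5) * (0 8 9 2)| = 4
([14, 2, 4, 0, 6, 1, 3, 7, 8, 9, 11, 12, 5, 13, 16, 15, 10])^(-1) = (0 3 6 4 2 1 5 12 11 10 16 14)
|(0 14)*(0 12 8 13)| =|(0 14 12 8 13)| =5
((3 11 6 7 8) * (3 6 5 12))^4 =(12)(6 7 8)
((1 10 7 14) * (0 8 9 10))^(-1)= (0 1 14 7 10 9 8)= ((0 8 9 10 7 14 1))^(-1)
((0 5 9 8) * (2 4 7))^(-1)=(0 8 9 5)(2 7 4)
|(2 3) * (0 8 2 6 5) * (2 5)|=3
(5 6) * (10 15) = (5 6)(10 15) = [0, 1, 2, 3, 4, 6, 5, 7, 8, 9, 15, 11, 12, 13, 14, 10]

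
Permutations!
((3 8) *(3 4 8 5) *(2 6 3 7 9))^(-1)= (2 9 7 5 3 6)(4 8)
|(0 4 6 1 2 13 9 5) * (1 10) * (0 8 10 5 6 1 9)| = |(0 4 1 2 13)(5 8 10 9 6)| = 5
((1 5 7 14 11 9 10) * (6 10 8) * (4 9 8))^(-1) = (1 10 6 8 11 14 7 5)(4 9)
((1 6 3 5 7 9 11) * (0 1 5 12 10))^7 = (0 1 6 3 12 10)(5 11 9 7)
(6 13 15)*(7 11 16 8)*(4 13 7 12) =(4 13 15 6 7 11 16 8 12) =[0, 1, 2, 3, 13, 5, 7, 11, 12, 9, 10, 16, 4, 15, 14, 6, 8]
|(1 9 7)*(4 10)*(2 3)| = 6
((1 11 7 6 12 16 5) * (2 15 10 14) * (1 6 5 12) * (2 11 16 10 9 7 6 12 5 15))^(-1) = (1 6 11 14 10 12 5 16)(7 9 15)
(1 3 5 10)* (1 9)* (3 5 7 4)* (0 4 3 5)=[4, 0, 2, 7, 5, 10, 6, 3, 8, 1, 9]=(0 4 5 10 9 1)(3 7)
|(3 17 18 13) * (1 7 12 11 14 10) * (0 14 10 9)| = 60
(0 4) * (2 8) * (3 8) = (0 4)(2 3 8) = [4, 1, 3, 8, 0, 5, 6, 7, 2]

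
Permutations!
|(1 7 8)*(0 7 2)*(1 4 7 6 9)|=|(0 6 9 1 2)(4 7 8)|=15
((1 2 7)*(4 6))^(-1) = (1 7 2)(4 6)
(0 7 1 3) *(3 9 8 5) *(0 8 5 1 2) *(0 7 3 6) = (0 3 8 1 9 5 6)(2 7) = [3, 9, 7, 8, 4, 6, 0, 2, 1, 5]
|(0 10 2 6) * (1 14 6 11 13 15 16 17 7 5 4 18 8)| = |(0 10 2 11 13 15 16 17 7 5 4 18 8 1 14 6)| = 16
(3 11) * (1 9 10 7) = (1 9 10 7)(3 11) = [0, 9, 2, 11, 4, 5, 6, 1, 8, 10, 7, 3]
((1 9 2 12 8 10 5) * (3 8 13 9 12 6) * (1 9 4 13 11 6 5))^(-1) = ((1 12 11 6 3 8 10)(2 5 9)(4 13))^(-1) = (1 10 8 3 6 11 12)(2 9 5)(4 13)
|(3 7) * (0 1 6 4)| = 4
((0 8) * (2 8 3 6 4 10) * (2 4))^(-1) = (0 8 2 6 3)(4 10)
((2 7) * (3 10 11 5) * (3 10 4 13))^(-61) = (2 7)(3 13 4)(5 11 10)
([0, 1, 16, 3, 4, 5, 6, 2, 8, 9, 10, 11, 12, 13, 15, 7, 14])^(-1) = [0, 1, 7, 3, 4, 5, 6, 15, 8, 9, 10, 11, 12, 13, 16, 14, 2]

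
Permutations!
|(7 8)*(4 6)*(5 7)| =6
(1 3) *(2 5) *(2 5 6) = (1 3)(2 6) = [0, 3, 6, 1, 4, 5, 2]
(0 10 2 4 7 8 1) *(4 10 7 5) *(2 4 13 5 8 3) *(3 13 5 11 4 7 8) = [8, 0, 10, 2, 3, 5, 6, 13, 1, 9, 7, 4, 12, 11] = (0 8 1)(2 10 7 13 11 4 3)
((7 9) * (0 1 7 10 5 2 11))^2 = ((0 1 7 9 10 5 2 11))^2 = (0 7 10 2)(1 9 5 11)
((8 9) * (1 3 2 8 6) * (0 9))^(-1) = ((0 9 6 1 3 2 8))^(-1) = (0 8 2 3 1 6 9)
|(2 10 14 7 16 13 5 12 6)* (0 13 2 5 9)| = 15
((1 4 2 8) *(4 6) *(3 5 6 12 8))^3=((1 12 8)(2 3 5 6 4))^3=(12)(2 6 3 4 5)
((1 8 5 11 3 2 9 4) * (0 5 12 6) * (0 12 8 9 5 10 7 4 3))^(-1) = ((0 10 7 4 1 9 3 2 5 11)(6 12))^(-1) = (0 11 5 2 3 9 1 4 7 10)(6 12)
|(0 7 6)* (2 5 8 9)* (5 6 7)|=6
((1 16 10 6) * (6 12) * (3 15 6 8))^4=((1 16 10 12 8 3 15 6))^4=(1 8)(3 16)(6 12)(10 15)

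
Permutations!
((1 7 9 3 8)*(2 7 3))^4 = ((1 3 8)(2 7 9))^4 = (1 3 8)(2 7 9)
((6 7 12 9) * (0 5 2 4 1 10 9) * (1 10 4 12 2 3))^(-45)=((0 5 3 1 4 10 9 6 7 2 12))^(-45)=(0 12 2 7 6 9 10 4 1 3 5)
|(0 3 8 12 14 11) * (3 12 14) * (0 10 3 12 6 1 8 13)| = 9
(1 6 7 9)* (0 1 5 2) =(0 1 6 7 9 5 2) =[1, 6, 0, 3, 4, 2, 7, 9, 8, 5]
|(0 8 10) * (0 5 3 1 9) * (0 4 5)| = 15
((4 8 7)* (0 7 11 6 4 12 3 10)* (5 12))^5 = (0 10 3 12 5 7)(4 8 11 6)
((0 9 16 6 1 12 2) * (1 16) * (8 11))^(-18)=((0 9 1 12 2)(6 16)(8 11))^(-18)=(16)(0 1 2 9 12)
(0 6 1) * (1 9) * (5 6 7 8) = (0 7 8 5 6 9 1) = [7, 0, 2, 3, 4, 6, 9, 8, 5, 1]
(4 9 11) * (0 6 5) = (0 6 5)(4 9 11) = [6, 1, 2, 3, 9, 0, 5, 7, 8, 11, 10, 4]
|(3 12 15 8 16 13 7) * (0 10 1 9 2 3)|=|(0 10 1 9 2 3 12 15 8 16 13 7)|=12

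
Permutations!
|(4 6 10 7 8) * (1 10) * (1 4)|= 4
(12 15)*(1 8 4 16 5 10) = [0, 8, 2, 3, 16, 10, 6, 7, 4, 9, 1, 11, 15, 13, 14, 12, 5] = (1 8 4 16 5 10)(12 15)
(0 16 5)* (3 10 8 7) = (0 16 5)(3 10 8 7) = [16, 1, 2, 10, 4, 0, 6, 3, 7, 9, 8, 11, 12, 13, 14, 15, 5]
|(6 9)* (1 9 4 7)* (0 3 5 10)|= 20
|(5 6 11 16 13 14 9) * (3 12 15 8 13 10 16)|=10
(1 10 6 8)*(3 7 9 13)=(1 10 6 8)(3 7 9 13)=[0, 10, 2, 7, 4, 5, 8, 9, 1, 13, 6, 11, 12, 3]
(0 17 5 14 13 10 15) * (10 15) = [17, 1, 2, 3, 4, 14, 6, 7, 8, 9, 10, 11, 12, 15, 13, 0, 16, 5] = (0 17 5 14 13 15)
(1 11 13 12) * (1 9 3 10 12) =(1 11 13)(3 10 12 9) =[0, 11, 2, 10, 4, 5, 6, 7, 8, 3, 12, 13, 9, 1]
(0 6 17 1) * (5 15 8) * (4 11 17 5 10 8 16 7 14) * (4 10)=[6, 0, 2, 3, 11, 15, 5, 14, 4, 9, 8, 17, 12, 13, 10, 16, 7, 1]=(0 6 5 15 16 7 14 10 8 4 11 17 1)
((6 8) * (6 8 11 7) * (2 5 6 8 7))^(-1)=((2 5 6 11)(7 8))^(-1)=(2 11 6 5)(7 8)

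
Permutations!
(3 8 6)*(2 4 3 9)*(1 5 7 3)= (1 5 7 3 8 6 9 2 4)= [0, 5, 4, 8, 1, 7, 9, 3, 6, 2]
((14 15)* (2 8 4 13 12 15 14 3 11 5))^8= (2 5 11 3 15 12 13 4 8)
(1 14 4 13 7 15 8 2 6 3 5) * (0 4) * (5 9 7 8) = (0 4 13 8 2 6 3 9 7 15 5 1 14) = [4, 14, 6, 9, 13, 1, 3, 15, 2, 7, 10, 11, 12, 8, 0, 5]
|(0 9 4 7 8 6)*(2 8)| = |(0 9 4 7 2 8 6)| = 7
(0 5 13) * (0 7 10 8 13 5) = (7 10 8 13) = [0, 1, 2, 3, 4, 5, 6, 10, 13, 9, 8, 11, 12, 7]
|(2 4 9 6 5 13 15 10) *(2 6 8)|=20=|(2 4 9 8)(5 13 15 10 6)|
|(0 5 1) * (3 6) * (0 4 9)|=10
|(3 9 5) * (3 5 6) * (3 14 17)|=|(3 9 6 14 17)|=5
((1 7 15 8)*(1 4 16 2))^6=((1 7 15 8 4 16 2))^6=(1 2 16 4 8 15 7)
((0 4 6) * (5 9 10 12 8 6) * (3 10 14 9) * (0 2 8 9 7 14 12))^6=(14)(0 4 5 3 10)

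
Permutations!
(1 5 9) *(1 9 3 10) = (1 5 3 10) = [0, 5, 2, 10, 4, 3, 6, 7, 8, 9, 1]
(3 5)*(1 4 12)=(1 4 12)(3 5)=[0, 4, 2, 5, 12, 3, 6, 7, 8, 9, 10, 11, 1]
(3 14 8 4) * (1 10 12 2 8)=(1 10 12 2 8 4 3 14)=[0, 10, 8, 14, 3, 5, 6, 7, 4, 9, 12, 11, 2, 13, 1]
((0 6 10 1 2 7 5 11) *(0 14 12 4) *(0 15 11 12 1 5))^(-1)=(0 7 2 1 14 11 15 4 12 5 10 6)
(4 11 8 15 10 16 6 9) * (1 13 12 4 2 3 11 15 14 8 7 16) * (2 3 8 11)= (1 13 12 4 15 10)(2 8 14 11 7 16 6 9 3)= [0, 13, 8, 2, 15, 5, 9, 16, 14, 3, 1, 7, 4, 12, 11, 10, 6]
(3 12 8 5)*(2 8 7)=(2 8 5 3 12 7)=[0, 1, 8, 12, 4, 3, 6, 2, 5, 9, 10, 11, 7]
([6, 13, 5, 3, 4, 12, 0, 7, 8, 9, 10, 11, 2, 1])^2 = [0, 1, 12, 3, 4, 2, 6, 7, 8, 9, 10, 11, 5, 13]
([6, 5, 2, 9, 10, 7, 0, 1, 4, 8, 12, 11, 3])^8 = (1 7 5)(3 8 10)(4 12 9)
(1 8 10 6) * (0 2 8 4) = (0 2 8 10 6 1 4) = [2, 4, 8, 3, 0, 5, 1, 7, 10, 9, 6]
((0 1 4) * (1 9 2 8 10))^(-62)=(0 9 2 8 10 1 4)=((0 9 2 8 10 1 4))^(-62)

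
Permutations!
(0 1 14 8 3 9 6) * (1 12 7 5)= [12, 14, 2, 9, 4, 1, 0, 5, 3, 6, 10, 11, 7, 13, 8]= (0 12 7 5 1 14 8 3 9 6)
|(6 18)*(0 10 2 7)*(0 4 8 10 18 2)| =|(0 18 6 2 7 4 8 10)| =8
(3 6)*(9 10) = [0, 1, 2, 6, 4, 5, 3, 7, 8, 10, 9] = (3 6)(9 10)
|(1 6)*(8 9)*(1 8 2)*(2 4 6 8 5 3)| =|(1 8 9 4 6 5 3 2)| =8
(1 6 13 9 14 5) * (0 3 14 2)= (0 3 14 5 1 6 13 9 2)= [3, 6, 0, 14, 4, 1, 13, 7, 8, 2, 10, 11, 12, 9, 5]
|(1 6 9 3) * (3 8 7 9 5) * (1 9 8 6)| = |(3 9 6 5)(7 8)| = 4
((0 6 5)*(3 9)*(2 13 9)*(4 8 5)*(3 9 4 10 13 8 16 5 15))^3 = (0 13 5 10 16 6 4)(2 3 15 8)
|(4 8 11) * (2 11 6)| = 5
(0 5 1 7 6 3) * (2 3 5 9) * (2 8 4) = [9, 7, 3, 0, 2, 1, 5, 6, 4, 8] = (0 9 8 4 2 3)(1 7 6 5)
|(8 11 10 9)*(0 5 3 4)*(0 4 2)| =4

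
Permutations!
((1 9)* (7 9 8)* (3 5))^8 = ((1 8 7 9)(3 5))^8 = (9)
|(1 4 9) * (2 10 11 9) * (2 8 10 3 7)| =|(1 4 8 10 11 9)(2 3 7)| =6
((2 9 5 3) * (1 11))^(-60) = ((1 11)(2 9 5 3))^(-60) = (11)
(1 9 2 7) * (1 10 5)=[0, 9, 7, 3, 4, 1, 6, 10, 8, 2, 5]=(1 9 2 7 10 5)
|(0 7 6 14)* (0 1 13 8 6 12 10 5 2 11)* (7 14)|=|(0 14 1 13 8 6 7 12 10 5 2 11)|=12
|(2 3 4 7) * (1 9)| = |(1 9)(2 3 4 7)| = 4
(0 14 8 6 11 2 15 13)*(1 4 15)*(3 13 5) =(0 14 8 6 11 2 1 4 15 5 3 13) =[14, 4, 1, 13, 15, 3, 11, 7, 6, 9, 10, 2, 12, 0, 8, 5]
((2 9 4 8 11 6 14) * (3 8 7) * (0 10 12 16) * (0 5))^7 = (0 12 5 10 16)(2 6 8 7 9 14 11 3 4)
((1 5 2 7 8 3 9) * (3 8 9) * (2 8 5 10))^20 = (10)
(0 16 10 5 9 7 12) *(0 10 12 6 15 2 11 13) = (0 16 12 10 5 9 7 6 15 2 11 13) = [16, 1, 11, 3, 4, 9, 15, 6, 8, 7, 5, 13, 10, 0, 14, 2, 12]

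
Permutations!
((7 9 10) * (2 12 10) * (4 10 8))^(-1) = ((2 12 8 4 10 7 9))^(-1) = (2 9 7 10 4 8 12)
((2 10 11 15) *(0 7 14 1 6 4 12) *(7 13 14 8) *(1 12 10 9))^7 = (0 12 14 13)(1 9 2 15 11 10 4 6)(7 8)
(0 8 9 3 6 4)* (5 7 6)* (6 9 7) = (0 8 7 9 3 5 6 4) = [8, 1, 2, 5, 0, 6, 4, 9, 7, 3]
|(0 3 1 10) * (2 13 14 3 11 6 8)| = 10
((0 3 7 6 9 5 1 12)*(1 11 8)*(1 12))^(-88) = (0 7 9 11 12 3 6 5 8)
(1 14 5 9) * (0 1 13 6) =(0 1 14 5 9 13 6) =[1, 14, 2, 3, 4, 9, 0, 7, 8, 13, 10, 11, 12, 6, 5]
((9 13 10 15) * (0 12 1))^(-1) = (0 1 12)(9 15 10 13)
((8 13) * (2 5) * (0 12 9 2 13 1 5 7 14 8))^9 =(0 13 5 1 8 14 7 2 9 12)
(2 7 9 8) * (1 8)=(1 8 2 7 9)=[0, 8, 7, 3, 4, 5, 6, 9, 2, 1]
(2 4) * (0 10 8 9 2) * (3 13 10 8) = (0 8 9 2 4)(3 13 10) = [8, 1, 4, 13, 0, 5, 6, 7, 9, 2, 3, 11, 12, 10]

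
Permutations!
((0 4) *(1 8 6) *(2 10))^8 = (10)(1 6 8)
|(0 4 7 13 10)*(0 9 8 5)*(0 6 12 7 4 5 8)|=|(0 5 6 12 7 13 10 9)|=8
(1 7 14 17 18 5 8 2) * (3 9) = [0, 7, 1, 9, 4, 8, 6, 14, 2, 3, 10, 11, 12, 13, 17, 15, 16, 18, 5] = (1 7 14 17 18 5 8 2)(3 9)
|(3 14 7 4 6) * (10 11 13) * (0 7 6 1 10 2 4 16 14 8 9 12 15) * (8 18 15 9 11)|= 56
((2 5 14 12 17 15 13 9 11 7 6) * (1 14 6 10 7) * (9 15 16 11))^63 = (1 17)(7 10)(11 12)(13 15)(14 16)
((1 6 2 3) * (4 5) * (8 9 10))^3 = ((1 6 2 3)(4 5)(8 9 10))^3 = (10)(1 3 2 6)(4 5)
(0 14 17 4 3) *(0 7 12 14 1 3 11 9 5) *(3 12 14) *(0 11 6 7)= (0 1 12 3)(4 6 7 14 17)(5 11 9)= [1, 12, 2, 0, 6, 11, 7, 14, 8, 5, 10, 9, 3, 13, 17, 15, 16, 4]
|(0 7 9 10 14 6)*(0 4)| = 7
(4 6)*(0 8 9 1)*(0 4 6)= (0 8 9 1 4)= [8, 4, 2, 3, 0, 5, 6, 7, 9, 1]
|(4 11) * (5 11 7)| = 4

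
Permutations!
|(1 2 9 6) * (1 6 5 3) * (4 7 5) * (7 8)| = 8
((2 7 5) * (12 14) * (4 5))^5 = (2 7 4 5)(12 14)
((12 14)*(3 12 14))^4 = (14)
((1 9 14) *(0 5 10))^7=(0 5 10)(1 9 14)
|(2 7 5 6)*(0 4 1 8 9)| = |(0 4 1 8 9)(2 7 5 6)| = 20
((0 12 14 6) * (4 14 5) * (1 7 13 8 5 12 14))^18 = ((0 14 6)(1 7 13 8 5 4))^18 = (14)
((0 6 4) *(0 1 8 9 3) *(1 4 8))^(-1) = ((0 6 8 9 3))^(-1) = (0 3 9 8 6)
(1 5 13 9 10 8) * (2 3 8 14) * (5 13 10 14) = (1 13 9 14 2 3 8)(5 10) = [0, 13, 3, 8, 4, 10, 6, 7, 1, 14, 5, 11, 12, 9, 2]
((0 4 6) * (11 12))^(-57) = (11 12)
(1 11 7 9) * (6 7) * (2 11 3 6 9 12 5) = [0, 3, 11, 6, 4, 2, 7, 12, 8, 1, 10, 9, 5] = (1 3 6 7 12 5 2 11 9)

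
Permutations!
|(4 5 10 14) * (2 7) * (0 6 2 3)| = 20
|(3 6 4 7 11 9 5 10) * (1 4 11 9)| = 9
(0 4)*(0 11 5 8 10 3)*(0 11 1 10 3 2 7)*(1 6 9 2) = (0 4 6 9 2 7)(1 10)(3 11 5 8) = [4, 10, 7, 11, 6, 8, 9, 0, 3, 2, 1, 5]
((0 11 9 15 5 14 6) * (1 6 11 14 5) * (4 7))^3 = (0 9 6 11 1 14 15)(4 7)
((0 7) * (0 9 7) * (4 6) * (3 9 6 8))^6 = (9)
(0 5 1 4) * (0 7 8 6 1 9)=[5, 4, 2, 3, 7, 9, 1, 8, 6, 0]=(0 5 9)(1 4 7 8 6)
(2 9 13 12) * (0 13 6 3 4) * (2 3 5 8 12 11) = (0 13 11 2 9 6 5 8 12 3 4) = [13, 1, 9, 4, 0, 8, 5, 7, 12, 6, 10, 2, 3, 11]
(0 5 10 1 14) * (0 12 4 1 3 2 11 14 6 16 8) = (0 5 10 3 2 11 14 12 4 1 6 16 8) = [5, 6, 11, 2, 1, 10, 16, 7, 0, 9, 3, 14, 4, 13, 12, 15, 8]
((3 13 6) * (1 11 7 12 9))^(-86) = (1 9 12 7 11)(3 13 6)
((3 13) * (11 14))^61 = ((3 13)(11 14))^61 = (3 13)(11 14)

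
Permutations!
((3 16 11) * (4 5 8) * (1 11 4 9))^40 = (16)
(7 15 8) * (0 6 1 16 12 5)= (0 6 1 16 12 5)(7 15 8)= [6, 16, 2, 3, 4, 0, 1, 15, 7, 9, 10, 11, 5, 13, 14, 8, 12]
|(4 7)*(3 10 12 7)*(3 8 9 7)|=12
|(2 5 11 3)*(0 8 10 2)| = 7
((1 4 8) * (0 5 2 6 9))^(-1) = (0 9 6 2 5)(1 8 4)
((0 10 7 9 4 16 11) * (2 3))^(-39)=((0 10 7 9 4 16 11)(2 3))^(-39)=(0 9 11 7 16 10 4)(2 3)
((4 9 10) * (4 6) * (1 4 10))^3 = (6 10)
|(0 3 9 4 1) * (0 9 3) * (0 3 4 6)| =6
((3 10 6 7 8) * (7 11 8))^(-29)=(3 10 6 11 8)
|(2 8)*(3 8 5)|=|(2 5 3 8)|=4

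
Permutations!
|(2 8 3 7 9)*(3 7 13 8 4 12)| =8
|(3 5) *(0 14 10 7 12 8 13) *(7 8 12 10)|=|(0 14 7 10 8 13)(3 5)|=6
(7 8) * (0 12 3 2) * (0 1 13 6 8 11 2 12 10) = (0 10)(1 13 6 8 7 11 2)(3 12) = [10, 13, 1, 12, 4, 5, 8, 11, 7, 9, 0, 2, 3, 6]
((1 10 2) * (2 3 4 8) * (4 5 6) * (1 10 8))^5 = ((1 8 2 10 3 5 6 4))^5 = (1 5 2 4 3 8 6 10)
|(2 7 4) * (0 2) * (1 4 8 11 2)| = 12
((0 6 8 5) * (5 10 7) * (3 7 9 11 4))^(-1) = ((0 6 8 10 9 11 4 3 7 5))^(-1) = (0 5 7 3 4 11 9 10 8 6)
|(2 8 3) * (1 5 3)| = 5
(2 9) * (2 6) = (2 9 6) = [0, 1, 9, 3, 4, 5, 2, 7, 8, 6]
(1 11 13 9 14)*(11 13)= [0, 13, 2, 3, 4, 5, 6, 7, 8, 14, 10, 11, 12, 9, 1]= (1 13 9 14)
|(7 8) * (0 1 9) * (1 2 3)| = 10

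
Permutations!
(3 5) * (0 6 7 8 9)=(0 6 7 8 9)(3 5)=[6, 1, 2, 5, 4, 3, 7, 8, 9, 0]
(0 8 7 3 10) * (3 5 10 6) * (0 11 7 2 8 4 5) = [4, 1, 8, 6, 5, 10, 3, 0, 2, 9, 11, 7] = (0 4 5 10 11 7)(2 8)(3 6)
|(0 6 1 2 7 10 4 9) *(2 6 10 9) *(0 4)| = 4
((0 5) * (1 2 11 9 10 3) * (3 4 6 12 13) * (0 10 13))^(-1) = (0 12 6 4 10 5)(1 3 13 9 11 2)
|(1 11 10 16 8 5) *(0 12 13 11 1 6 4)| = |(0 12 13 11 10 16 8 5 6 4)| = 10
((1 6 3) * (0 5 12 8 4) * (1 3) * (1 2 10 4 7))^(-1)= (0 4 10 2 6 1 7 8 12 5)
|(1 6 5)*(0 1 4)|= |(0 1 6 5 4)|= 5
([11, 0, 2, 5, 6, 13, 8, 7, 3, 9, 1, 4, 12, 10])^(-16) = (0 8 10 4 5)(1 6 13 11 3)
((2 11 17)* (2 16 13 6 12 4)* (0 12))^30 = (0 2 16)(4 17 6)(11 13 12)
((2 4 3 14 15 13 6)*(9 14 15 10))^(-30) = (15)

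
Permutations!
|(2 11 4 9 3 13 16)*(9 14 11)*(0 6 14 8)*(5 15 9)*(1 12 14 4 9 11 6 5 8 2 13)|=|(0 5 15 11 9 3 1 12 14 6 4 2 8)(13 16)|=26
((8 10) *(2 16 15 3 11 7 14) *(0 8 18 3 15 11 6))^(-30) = (18)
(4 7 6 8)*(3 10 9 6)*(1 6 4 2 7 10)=[0, 6, 7, 1, 10, 5, 8, 3, 2, 4, 9]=(1 6 8 2 7 3)(4 10 9)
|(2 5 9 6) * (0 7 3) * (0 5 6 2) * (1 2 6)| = 6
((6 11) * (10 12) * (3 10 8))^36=((3 10 12 8)(6 11))^36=(12)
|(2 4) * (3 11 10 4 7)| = 6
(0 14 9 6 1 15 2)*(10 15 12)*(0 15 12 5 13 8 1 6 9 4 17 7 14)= [0, 5, 15, 3, 17, 13, 6, 14, 1, 9, 12, 11, 10, 8, 4, 2, 16, 7]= (1 5 13 8)(2 15)(4 17 7 14)(10 12)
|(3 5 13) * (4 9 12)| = 3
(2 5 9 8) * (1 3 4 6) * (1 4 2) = (1 3 2 5 9 8)(4 6) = [0, 3, 5, 2, 6, 9, 4, 7, 1, 8]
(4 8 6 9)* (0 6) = (0 6 9 4 8) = [6, 1, 2, 3, 8, 5, 9, 7, 0, 4]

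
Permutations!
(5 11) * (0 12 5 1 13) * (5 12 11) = [11, 13, 2, 3, 4, 5, 6, 7, 8, 9, 10, 1, 12, 0] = (0 11 1 13)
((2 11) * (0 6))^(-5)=(0 6)(2 11)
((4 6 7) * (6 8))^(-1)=(4 7 6 8)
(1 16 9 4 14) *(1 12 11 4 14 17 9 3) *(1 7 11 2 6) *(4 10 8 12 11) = (1 16 3 7 4 17 9 14 11 10 8 12 2 6) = [0, 16, 6, 7, 17, 5, 1, 4, 12, 14, 8, 10, 2, 13, 11, 15, 3, 9]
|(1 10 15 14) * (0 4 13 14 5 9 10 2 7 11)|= |(0 4 13 14 1 2 7 11)(5 9 10 15)|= 8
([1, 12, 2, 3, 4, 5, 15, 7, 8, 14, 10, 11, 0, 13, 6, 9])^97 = [1, 12, 2, 3, 4, 5, 15, 7, 8, 14, 10, 11, 0, 13, 6, 9]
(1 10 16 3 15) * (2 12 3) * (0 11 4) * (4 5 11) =(0 4)(1 10 16 2 12 3 15)(5 11) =[4, 10, 12, 15, 0, 11, 6, 7, 8, 9, 16, 5, 3, 13, 14, 1, 2]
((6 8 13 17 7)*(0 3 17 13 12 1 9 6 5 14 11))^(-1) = (0 11 14 5 7 17 3)(1 12 8 6 9)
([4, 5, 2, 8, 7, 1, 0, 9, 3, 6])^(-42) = [9, 1, 2, 3, 6, 5, 7, 0, 8, 4]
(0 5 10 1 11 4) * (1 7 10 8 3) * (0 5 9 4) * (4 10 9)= [4, 11, 2, 1, 5, 8, 6, 9, 3, 10, 7, 0]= (0 4 5 8 3 1 11)(7 9 10)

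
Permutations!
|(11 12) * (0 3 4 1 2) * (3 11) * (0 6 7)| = 9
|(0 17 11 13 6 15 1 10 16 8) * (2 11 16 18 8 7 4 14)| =|(0 17 16 7 4 14 2 11 13 6 15 1 10 18 8)| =15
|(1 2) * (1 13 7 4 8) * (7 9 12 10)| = |(1 2 13 9 12 10 7 4 8)| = 9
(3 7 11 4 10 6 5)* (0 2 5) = (0 2 5 3 7 11 4 10 6) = [2, 1, 5, 7, 10, 3, 0, 11, 8, 9, 6, 4]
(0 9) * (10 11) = (0 9)(10 11) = [9, 1, 2, 3, 4, 5, 6, 7, 8, 0, 11, 10]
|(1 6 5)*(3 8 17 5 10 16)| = 8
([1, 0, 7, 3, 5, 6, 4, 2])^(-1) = (0 1)(2 7)(4 6 5)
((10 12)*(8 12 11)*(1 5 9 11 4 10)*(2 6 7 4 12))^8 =(1 4 2 9 12 7 8 5 10 6 11)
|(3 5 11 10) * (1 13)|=4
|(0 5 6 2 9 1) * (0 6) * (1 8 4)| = 6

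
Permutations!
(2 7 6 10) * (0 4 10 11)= (0 4 10 2 7 6 11)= [4, 1, 7, 3, 10, 5, 11, 6, 8, 9, 2, 0]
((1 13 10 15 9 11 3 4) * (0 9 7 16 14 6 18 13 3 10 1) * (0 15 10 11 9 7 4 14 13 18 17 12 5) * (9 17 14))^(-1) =(18)(0 5 12 17 9 3 1 13 16 7)(4 15)(6 14)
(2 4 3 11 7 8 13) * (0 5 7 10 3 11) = (0 5 7 8 13 2 4 11 10 3) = [5, 1, 4, 0, 11, 7, 6, 8, 13, 9, 3, 10, 12, 2]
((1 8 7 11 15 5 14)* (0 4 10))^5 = ((0 4 10)(1 8 7 11 15 5 14))^5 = (0 10 4)(1 5 11 8 14 15 7)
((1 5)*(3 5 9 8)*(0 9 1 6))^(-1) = ((0 9 8 3 5 6))^(-1) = (0 6 5 3 8 9)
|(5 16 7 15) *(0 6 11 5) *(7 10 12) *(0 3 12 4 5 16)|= 28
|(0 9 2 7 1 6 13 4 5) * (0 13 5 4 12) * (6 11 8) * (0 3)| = |(0 9 2 7 1 11 8 6 5 13 12 3)| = 12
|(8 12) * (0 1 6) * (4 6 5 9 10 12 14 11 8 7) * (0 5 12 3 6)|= 15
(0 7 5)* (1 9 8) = [7, 9, 2, 3, 4, 0, 6, 5, 1, 8] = (0 7 5)(1 9 8)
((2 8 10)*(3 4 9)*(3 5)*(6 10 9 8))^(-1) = (2 10 6)(3 5 9 8 4)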